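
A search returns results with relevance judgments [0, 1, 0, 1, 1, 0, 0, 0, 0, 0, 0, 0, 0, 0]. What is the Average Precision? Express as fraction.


Computing P@k for each relevant position:
Position 1: not relevant
Position 2: relevant, P@2 = 1/2 = 1/2
Position 3: not relevant
Position 4: relevant, P@4 = 2/4 = 1/2
Position 5: relevant, P@5 = 3/5 = 3/5
Position 6: not relevant
Position 7: not relevant
Position 8: not relevant
Position 9: not relevant
Position 10: not relevant
Position 11: not relevant
Position 12: not relevant
Position 13: not relevant
Position 14: not relevant
Sum of P@k = 1/2 + 1/2 + 3/5 = 8/5
AP = 8/5 / 3 = 8/15

8/15


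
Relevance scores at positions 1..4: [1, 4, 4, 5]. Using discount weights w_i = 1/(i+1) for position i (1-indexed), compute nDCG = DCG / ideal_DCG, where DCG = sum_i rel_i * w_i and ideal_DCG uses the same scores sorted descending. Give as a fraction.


Position discount weights w_i = 1/(i+1) for i=1..4:
Weights = [1/2, 1/3, 1/4, 1/5]
Actual relevance: [1, 4, 4, 5]
DCG = 1/2 + 4/3 + 4/4 + 5/5 = 23/6
Ideal relevance (sorted desc): [5, 4, 4, 1]
Ideal DCG = 5/2 + 4/3 + 4/4 + 1/5 = 151/30
nDCG = DCG / ideal_DCG = 23/6 / 151/30 = 115/151

115/151


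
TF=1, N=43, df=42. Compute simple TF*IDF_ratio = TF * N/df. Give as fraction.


TF * (N/df)
= 1 * (43/42)
= 1 * 43/42
= 43/42

43/42


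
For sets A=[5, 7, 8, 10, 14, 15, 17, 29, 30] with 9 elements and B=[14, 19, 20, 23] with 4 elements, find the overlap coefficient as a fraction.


A intersect B = [14]
|A intersect B| = 1
min(|A|, |B|) = min(9, 4) = 4
Overlap = 1 / 4 = 1/4

1/4


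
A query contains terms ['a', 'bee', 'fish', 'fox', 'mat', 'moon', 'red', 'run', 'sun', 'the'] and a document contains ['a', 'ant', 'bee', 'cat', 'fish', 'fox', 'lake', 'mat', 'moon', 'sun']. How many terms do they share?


Query terms: ['a', 'bee', 'fish', 'fox', 'mat', 'moon', 'red', 'run', 'sun', 'the']
Document terms: ['a', 'ant', 'bee', 'cat', 'fish', 'fox', 'lake', 'mat', 'moon', 'sun']
Common terms: ['a', 'bee', 'fish', 'fox', 'mat', 'moon', 'sun']
Overlap count = 7

7


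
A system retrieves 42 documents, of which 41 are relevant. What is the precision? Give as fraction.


Precision = relevant_retrieved / total_retrieved
= 41 / 42
= 41 / (41 + 1)
= 41/42

41/42


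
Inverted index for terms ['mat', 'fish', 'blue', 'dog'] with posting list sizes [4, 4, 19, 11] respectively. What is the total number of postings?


Summing posting list sizes:
'mat': 4 postings
'fish': 4 postings
'blue': 19 postings
'dog': 11 postings
Total = 4 + 4 + 19 + 11 = 38

38


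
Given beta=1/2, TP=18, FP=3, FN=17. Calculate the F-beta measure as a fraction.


P = TP/(TP+FP) = 18/21 = 6/7
R = TP/(TP+FN) = 18/35 = 18/35
beta^2 = 1/2^2 = 1/4
(1 + beta^2) = 5/4
Numerator = (1+beta^2)*P*R = 27/49
Denominator = beta^2*P + R = 3/14 + 18/35 = 51/70
F_beta = 90/119

90/119


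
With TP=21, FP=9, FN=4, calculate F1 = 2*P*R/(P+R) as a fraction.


F1 = 2 * P * R / (P + R)
P = TP/(TP+FP) = 21/30 = 7/10
R = TP/(TP+FN) = 21/25 = 21/25
2 * P * R = 2 * 7/10 * 21/25 = 147/125
P + R = 7/10 + 21/25 = 77/50
F1 = 147/125 / 77/50 = 42/55

42/55


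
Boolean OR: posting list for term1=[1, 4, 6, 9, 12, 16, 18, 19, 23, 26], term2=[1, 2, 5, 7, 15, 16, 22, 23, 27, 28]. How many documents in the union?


Boolean OR: find union of posting lists
term1 docs: [1, 4, 6, 9, 12, 16, 18, 19, 23, 26]
term2 docs: [1, 2, 5, 7, 15, 16, 22, 23, 27, 28]
Union: [1, 2, 4, 5, 6, 7, 9, 12, 15, 16, 18, 19, 22, 23, 26, 27, 28]
|union| = 17

17


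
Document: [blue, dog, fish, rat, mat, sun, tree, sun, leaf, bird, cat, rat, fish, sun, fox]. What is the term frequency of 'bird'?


Document has 15 words
Scanning for 'bird':
Found at positions: [9]
Count = 1

1


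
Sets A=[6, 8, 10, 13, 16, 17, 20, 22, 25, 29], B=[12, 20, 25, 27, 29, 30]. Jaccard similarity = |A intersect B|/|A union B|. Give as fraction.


A intersect B = [20, 25, 29]
|A intersect B| = 3
A union B = [6, 8, 10, 12, 13, 16, 17, 20, 22, 25, 27, 29, 30]
|A union B| = 13
Jaccard = 3/13 = 3/13

3/13


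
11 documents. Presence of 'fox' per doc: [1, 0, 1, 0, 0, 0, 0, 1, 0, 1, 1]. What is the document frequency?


Checking each document for 'fox':
Doc 1: present
Doc 2: absent
Doc 3: present
Doc 4: absent
Doc 5: absent
Doc 6: absent
Doc 7: absent
Doc 8: present
Doc 9: absent
Doc 10: present
Doc 11: present
df = sum of presences = 1 + 0 + 1 + 0 + 0 + 0 + 0 + 1 + 0 + 1 + 1 = 5

5


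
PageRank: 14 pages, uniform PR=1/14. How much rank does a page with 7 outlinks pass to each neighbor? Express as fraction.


Initial PR = 1/14 = 1/14
Outlinks = 7
Contribution per link = PR / outlinks
= 1/14 / 7
= 1/98

1/98


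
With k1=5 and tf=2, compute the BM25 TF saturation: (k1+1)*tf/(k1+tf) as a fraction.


BM25 TF component = (k1+1)*tf / (k1+tf)
k1 = 5, tf = 2
Numerator = (5+1)*2 = 12
Denominator = 5 + 2 = 7
= 12/7 = 12/7

12/7


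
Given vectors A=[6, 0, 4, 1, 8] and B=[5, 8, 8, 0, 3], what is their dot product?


Dot product = sum of element-wise products
A[0]*B[0] = 6*5 = 30
A[1]*B[1] = 0*8 = 0
A[2]*B[2] = 4*8 = 32
A[3]*B[3] = 1*0 = 0
A[4]*B[4] = 8*3 = 24
Sum = 30 + 0 + 32 + 0 + 24 = 86

86


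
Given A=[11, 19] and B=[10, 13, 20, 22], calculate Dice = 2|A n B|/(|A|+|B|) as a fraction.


A intersect B = []
|A intersect B| = 0
|A| = 2, |B| = 4
Dice = 2*0 / (2+4)
= 0 / 6 = 0

0


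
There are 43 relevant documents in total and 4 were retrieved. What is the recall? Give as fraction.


Recall = retrieved_relevant / total_relevant
= 4 / 43
= 4 / (4 + 39)
= 4/43

4/43


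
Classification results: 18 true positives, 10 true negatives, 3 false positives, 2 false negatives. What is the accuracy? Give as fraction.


Accuracy = (TP + TN) / (TP + TN + FP + FN)
TP + TN = 18 + 10 = 28
Total = 18 + 10 + 3 + 2 = 33
Accuracy = 28 / 33 = 28/33

28/33


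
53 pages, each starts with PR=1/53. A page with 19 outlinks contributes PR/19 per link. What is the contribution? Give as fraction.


Initial PR = 1/53 = 1/53
Outlinks = 19
Contribution per link = PR / outlinks
= 1/53 / 19
= 1/1007

1/1007


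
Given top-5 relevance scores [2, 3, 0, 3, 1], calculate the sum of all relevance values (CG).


Cumulative Gain = sum of relevance scores
Position 1: rel=2, running sum=2
Position 2: rel=3, running sum=5
Position 3: rel=0, running sum=5
Position 4: rel=3, running sum=8
Position 5: rel=1, running sum=9
CG = 9

9


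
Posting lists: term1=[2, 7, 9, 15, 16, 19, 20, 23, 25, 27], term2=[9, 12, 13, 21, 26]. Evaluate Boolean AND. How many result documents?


Boolean AND: find intersection of posting lists
term1 docs: [2, 7, 9, 15, 16, 19, 20, 23, 25, 27]
term2 docs: [9, 12, 13, 21, 26]
Intersection: [9]
|intersection| = 1

1


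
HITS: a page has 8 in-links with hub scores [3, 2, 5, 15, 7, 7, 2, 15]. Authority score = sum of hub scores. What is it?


Authority = sum of hub scores of in-linkers
In-link 1: hub score = 3
In-link 2: hub score = 2
In-link 3: hub score = 5
In-link 4: hub score = 15
In-link 5: hub score = 7
In-link 6: hub score = 7
In-link 7: hub score = 2
In-link 8: hub score = 15
Authority = 3 + 2 + 5 + 15 + 7 + 7 + 2 + 15 = 56

56


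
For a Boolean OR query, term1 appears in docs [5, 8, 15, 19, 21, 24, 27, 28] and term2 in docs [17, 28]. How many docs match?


Boolean OR: find union of posting lists
term1 docs: [5, 8, 15, 19, 21, 24, 27, 28]
term2 docs: [17, 28]
Union: [5, 8, 15, 17, 19, 21, 24, 27, 28]
|union| = 9

9


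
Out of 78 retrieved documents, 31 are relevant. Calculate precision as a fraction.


Precision = relevant_retrieved / total_retrieved
= 31 / 78
= 31 / (31 + 47)
= 31/78

31/78


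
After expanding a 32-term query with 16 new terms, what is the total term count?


Original terms: 32
Expansion terms: 16
Total = 32 + 16 = 48

48


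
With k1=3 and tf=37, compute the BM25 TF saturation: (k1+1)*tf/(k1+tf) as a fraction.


BM25 TF component = (k1+1)*tf / (k1+tf)
k1 = 3, tf = 37
Numerator = (3+1)*37 = 148
Denominator = 3 + 37 = 40
= 148/40 = 37/10

37/10


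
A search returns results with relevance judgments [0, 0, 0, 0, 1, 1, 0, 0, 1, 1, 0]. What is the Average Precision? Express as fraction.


Computing P@k for each relevant position:
Position 1: not relevant
Position 2: not relevant
Position 3: not relevant
Position 4: not relevant
Position 5: relevant, P@5 = 1/5 = 1/5
Position 6: relevant, P@6 = 2/6 = 1/3
Position 7: not relevant
Position 8: not relevant
Position 9: relevant, P@9 = 3/9 = 1/3
Position 10: relevant, P@10 = 4/10 = 2/5
Position 11: not relevant
Sum of P@k = 1/5 + 1/3 + 1/3 + 2/5 = 19/15
AP = 19/15 / 4 = 19/60

19/60


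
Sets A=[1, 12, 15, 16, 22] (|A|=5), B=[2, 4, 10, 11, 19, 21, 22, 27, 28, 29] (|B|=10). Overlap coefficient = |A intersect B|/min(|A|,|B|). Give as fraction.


A intersect B = [22]
|A intersect B| = 1
min(|A|, |B|) = min(5, 10) = 5
Overlap = 1 / 5 = 1/5

1/5


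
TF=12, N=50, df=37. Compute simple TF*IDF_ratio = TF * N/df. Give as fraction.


TF * (N/df)
= 12 * (50/37)
= 12 * 50/37
= 600/37

600/37


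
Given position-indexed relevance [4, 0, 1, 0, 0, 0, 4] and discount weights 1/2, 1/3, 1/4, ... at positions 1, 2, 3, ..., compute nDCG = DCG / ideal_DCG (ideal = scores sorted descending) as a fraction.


Position discount weights w_i = 1/(i+1) for i=1..7:
Weights = [1/2, 1/3, 1/4, 1/5, 1/6, 1/7, 1/8]
Actual relevance: [4, 0, 1, 0, 0, 0, 4]
DCG = 4/2 + 0/3 + 1/4 + 0/5 + 0/6 + 0/7 + 4/8 = 11/4
Ideal relevance (sorted desc): [4, 4, 1, 0, 0, 0, 0]
Ideal DCG = 4/2 + 4/3 + 1/4 + 0/5 + 0/6 + 0/7 + 0/8 = 43/12
nDCG = DCG / ideal_DCG = 11/4 / 43/12 = 33/43

33/43


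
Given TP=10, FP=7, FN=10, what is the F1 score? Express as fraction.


F1 = 2 * P * R / (P + R)
P = TP/(TP+FP) = 10/17 = 10/17
R = TP/(TP+FN) = 10/20 = 1/2
2 * P * R = 2 * 10/17 * 1/2 = 10/17
P + R = 10/17 + 1/2 = 37/34
F1 = 10/17 / 37/34 = 20/37

20/37


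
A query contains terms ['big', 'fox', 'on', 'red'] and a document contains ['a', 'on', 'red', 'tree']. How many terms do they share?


Query terms: ['big', 'fox', 'on', 'red']
Document terms: ['a', 'on', 'red', 'tree']
Common terms: ['on', 'red']
Overlap count = 2

2


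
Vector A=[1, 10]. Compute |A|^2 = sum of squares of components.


|A|^2 = sum of squared components
A[0]^2 = 1^2 = 1
A[1]^2 = 10^2 = 100
Sum = 1 + 100 = 101

101


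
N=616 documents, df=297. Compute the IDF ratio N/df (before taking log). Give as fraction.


IDF ratio = N / df
= 616 / 297
= 56/27

56/27


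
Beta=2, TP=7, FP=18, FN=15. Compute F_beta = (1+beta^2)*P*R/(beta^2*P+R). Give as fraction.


P = TP/(TP+FP) = 7/25 = 7/25
R = TP/(TP+FN) = 7/22 = 7/22
beta^2 = 2^2 = 4
(1 + beta^2) = 5
Numerator = (1+beta^2)*P*R = 49/110
Denominator = beta^2*P + R = 28/25 + 7/22 = 791/550
F_beta = 35/113

35/113


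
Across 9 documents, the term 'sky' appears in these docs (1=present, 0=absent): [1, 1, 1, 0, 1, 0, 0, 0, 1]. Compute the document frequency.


Checking each document for 'sky':
Doc 1: present
Doc 2: present
Doc 3: present
Doc 4: absent
Doc 5: present
Doc 6: absent
Doc 7: absent
Doc 8: absent
Doc 9: present
df = sum of presences = 1 + 1 + 1 + 0 + 1 + 0 + 0 + 0 + 1 = 5

5


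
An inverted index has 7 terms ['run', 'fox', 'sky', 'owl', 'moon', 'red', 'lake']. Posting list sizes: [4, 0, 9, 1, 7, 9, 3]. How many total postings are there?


Summing posting list sizes:
'run': 4 postings
'fox': 0 postings
'sky': 9 postings
'owl': 1 postings
'moon': 7 postings
'red': 9 postings
'lake': 3 postings
Total = 4 + 0 + 9 + 1 + 7 + 9 + 3 = 33

33


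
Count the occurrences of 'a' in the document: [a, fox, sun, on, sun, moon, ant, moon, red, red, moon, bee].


Document has 12 words
Scanning for 'a':
Found at positions: [0]
Count = 1

1


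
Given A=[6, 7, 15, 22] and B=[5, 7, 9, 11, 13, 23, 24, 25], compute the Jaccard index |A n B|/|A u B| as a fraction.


A intersect B = [7]
|A intersect B| = 1
A union B = [5, 6, 7, 9, 11, 13, 15, 22, 23, 24, 25]
|A union B| = 11
Jaccard = 1/11 = 1/11

1/11


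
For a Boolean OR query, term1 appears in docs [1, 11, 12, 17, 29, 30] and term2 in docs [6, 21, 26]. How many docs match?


Boolean OR: find union of posting lists
term1 docs: [1, 11, 12, 17, 29, 30]
term2 docs: [6, 21, 26]
Union: [1, 6, 11, 12, 17, 21, 26, 29, 30]
|union| = 9

9


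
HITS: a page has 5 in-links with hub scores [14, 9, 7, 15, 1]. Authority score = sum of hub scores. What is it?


Authority = sum of hub scores of in-linkers
In-link 1: hub score = 14
In-link 2: hub score = 9
In-link 3: hub score = 7
In-link 4: hub score = 15
In-link 5: hub score = 1
Authority = 14 + 9 + 7 + 15 + 1 = 46

46


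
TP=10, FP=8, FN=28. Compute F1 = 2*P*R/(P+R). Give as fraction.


F1 = 2 * P * R / (P + R)
P = TP/(TP+FP) = 10/18 = 5/9
R = TP/(TP+FN) = 10/38 = 5/19
2 * P * R = 2 * 5/9 * 5/19 = 50/171
P + R = 5/9 + 5/19 = 140/171
F1 = 50/171 / 140/171 = 5/14

5/14


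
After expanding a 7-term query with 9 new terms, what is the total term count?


Original terms: 7
Expansion terms: 9
Total = 7 + 9 = 16

16


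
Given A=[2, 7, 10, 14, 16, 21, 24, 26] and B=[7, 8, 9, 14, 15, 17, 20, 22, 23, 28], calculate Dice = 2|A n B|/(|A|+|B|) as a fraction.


A intersect B = [7, 14]
|A intersect B| = 2
|A| = 8, |B| = 10
Dice = 2*2 / (8+10)
= 4 / 18 = 2/9

2/9


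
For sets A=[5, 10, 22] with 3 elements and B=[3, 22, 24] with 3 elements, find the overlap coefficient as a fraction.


A intersect B = [22]
|A intersect B| = 1
min(|A|, |B|) = min(3, 3) = 3
Overlap = 1 / 3 = 1/3

1/3


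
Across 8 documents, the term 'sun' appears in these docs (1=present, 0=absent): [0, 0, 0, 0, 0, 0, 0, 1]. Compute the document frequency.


Checking each document for 'sun':
Doc 1: absent
Doc 2: absent
Doc 3: absent
Doc 4: absent
Doc 5: absent
Doc 6: absent
Doc 7: absent
Doc 8: present
df = sum of presences = 0 + 0 + 0 + 0 + 0 + 0 + 0 + 1 = 1

1


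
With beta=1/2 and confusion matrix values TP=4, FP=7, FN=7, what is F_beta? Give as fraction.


P = TP/(TP+FP) = 4/11 = 4/11
R = TP/(TP+FN) = 4/11 = 4/11
beta^2 = 1/2^2 = 1/4
(1 + beta^2) = 5/4
Numerator = (1+beta^2)*P*R = 20/121
Denominator = beta^2*P + R = 1/11 + 4/11 = 5/11
F_beta = 4/11

4/11


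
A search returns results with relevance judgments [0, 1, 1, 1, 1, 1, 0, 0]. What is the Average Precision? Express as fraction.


Computing P@k for each relevant position:
Position 1: not relevant
Position 2: relevant, P@2 = 1/2 = 1/2
Position 3: relevant, P@3 = 2/3 = 2/3
Position 4: relevant, P@4 = 3/4 = 3/4
Position 5: relevant, P@5 = 4/5 = 4/5
Position 6: relevant, P@6 = 5/6 = 5/6
Position 7: not relevant
Position 8: not relevant
Sum of P@k = 1/2 + 2/3 + 3/4 + 4/5 + 5/6 = 71/20
AP = 71/20 / 5 = 71/100

71/100


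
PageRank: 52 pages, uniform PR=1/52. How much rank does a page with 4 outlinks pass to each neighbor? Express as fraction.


Initial PR = 1/52 = 1/52
Outlinks = 4
Contribution per link = PR / outlinks
= 1/52 / 4
= 1/208

1/208


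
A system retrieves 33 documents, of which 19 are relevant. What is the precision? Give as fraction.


Precision = relevant_retrieved / total_retrieved
= 19 / 33
= 19 / (19 + 14)
= 19/33

19/33


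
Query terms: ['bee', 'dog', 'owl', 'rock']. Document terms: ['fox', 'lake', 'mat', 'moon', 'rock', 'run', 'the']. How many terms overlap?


Query terms: ['bee', 'dog', 'owl', 'rock']
Document terms: ['fox', 'lake', 'mat', 'moon', 'rock', 'run', 'the']
Common terms: ['rock']
Overlap count = 1

1


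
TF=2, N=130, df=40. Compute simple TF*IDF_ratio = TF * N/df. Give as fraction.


TF * (N/df)
= 2 * (130/40)
= 2 * 13/4
= 13/2

13/2


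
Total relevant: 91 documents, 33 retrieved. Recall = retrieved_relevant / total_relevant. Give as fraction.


Recall = retrieved_relevant / total_relevant
= 33 / 91
= 33 / (33 + 58)
= 33/91

33/91


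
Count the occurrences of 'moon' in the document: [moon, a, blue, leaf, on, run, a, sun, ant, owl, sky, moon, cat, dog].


Document has 14 words
Scanning for 'moon':
Found at positions: [0, 11]
Count = 2

2


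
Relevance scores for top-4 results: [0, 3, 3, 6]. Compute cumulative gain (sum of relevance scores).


Cumulative Gain = sum of relevance scores
Position 1: rel=0, running sum=0
Position 2: rel=3, running sum=3
Position 3: rel=3, running sum=6
Position 4: rel=6, running sum=12
CG = 12

12


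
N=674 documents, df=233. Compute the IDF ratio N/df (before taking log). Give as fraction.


IDF ratio = N / df
= 674 / 233
= 674/233

674/233


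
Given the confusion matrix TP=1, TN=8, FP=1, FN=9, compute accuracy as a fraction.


Accuracy = (TP + TN) / (TP + TN + FP + FN)
TP + TN = 1 + 8 = 9
Total = 1 + 8 + 1 + 9 = 19
Accuracy = 9 / 19 = 9/19

9/19


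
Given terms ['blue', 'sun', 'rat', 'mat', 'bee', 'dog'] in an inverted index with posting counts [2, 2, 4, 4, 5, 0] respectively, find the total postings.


Summing posting list sizes:
'blue': 2 postings
'sun': 2 postings
'rat': 4 postings
'mat': 4 postings
'bee': 5 postings
'dog': 0 postings
Total = 2 + 2 + 4 + 4 + 5 + 0 = 17

17


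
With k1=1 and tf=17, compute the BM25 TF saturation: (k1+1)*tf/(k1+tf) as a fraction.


BM25 TF component = (k1+1)*tf / (k1+tf)
k1 = 1, tf = 17
Numerator = (1+1)*17 = 34
Denominator = 1 + 17 = 18
= 34/18 = 17/9

17/9


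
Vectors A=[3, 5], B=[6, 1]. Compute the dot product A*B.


Dot product = sum of element-wise products
A[0]*B[0] = 3*6 = 18
A[1]*B[1] = 5*1 = 5
Sum = 18 + 5 = 23

23


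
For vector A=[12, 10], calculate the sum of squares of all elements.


|A|^2 = sum of squared components
A[0]^2 = 12^2 = 144
A[1]^2 = 10^2 = 100
Sum = 144 + 100 = 244

244


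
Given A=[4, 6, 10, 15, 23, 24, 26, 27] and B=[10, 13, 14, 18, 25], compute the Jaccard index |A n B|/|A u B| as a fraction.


A intersect B = [10]
|A intersect B| = 1
A union B = [4, 6, 10, 13, 14, 15, 18, 23, 24, 25, 26, 27]
|A union B| = 12
Jaccard = 1/12 = 1/12

1/12


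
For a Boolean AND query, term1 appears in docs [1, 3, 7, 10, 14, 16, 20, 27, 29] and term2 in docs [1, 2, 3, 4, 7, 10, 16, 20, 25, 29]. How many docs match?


Boolean AND: find intersection of posting lists
term1 docs: [1, 3, 7, 10, 14, 16, 20, 27, 29]
term2 docs: [1, 2, 3, 4, 7, 10, 16, 20, 25, 29]
Intersection: [1, 3, 7, 10, 16, 20, 29]
|intersection| = 7

7


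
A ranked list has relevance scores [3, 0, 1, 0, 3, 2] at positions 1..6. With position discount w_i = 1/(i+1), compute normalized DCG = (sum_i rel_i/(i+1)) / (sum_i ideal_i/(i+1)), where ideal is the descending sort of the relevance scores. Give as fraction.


Position discount weights w_i = 1/(i+1) for i=1..6:
Weights = [1/2, 1/3, 1/4, 1/5, 1/6, 1/7]
Actual relevance: [3, 0, 1, 0, 3, 2]
DCG = 3/2 + 0/3 + 1/4 + 0/5 + 3/6 + 2/7 = 71/28
Ideal relevance (sorted desc): [3, 3, 2, 1, 0, 0]
Ideal DCG = 3/2 + 3/3 + 2/4 + 1/5 + 0/6 + 0/7 = 16/5
nDCG = DCG / ideal_DCG = 71/28 / 16/5 = 355/448

355/448


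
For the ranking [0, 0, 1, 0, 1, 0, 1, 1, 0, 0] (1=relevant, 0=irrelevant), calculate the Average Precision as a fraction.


Computing P@k for each relevant position:
Position 1: not relevant
Position 2: not relevant
Position 3: relevant, P@3 = 1/3 = 1/3
Position 4: not relevant
Position 5: relevant, P@5 = 2/5 = 2/5
Position 6: not relevant
Position 7: relevant, P@7 = 3/7 = 3/7
Position 8: relevant, P@8 = 4/8 = 1/2
Position 9: not relevant
Position 10: not relevant
Sum of P@k = 1/3 + 2/5 + 3/7 + 1/2 = 349/210
AP = 349/210 / 4 = 349/840

349/840


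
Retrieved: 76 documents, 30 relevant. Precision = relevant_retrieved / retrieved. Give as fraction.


Precision = relevant_retrieved / total_retrieved
= 30 / 76
= 30 / (30 + 46)
= 15/38

15/38


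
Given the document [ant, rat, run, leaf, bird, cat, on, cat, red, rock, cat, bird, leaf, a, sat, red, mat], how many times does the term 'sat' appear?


Document has 17 words
Scanning for 'sat':
Found at positions: [14]
Count = 1

1


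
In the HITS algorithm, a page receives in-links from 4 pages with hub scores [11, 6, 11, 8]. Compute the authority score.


Authority = sum of hub scores of in-linkers
In-link 1: hub score = 11
In-link 2: hub score = 6
In-link 3: hub score = 11
In-link 4: hub score = 8
Authority = 11 + 6 + 11 + 8 = 36

36


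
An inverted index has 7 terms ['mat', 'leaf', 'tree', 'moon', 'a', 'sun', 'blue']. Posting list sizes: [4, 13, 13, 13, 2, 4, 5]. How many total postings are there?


Summing posting list sizes:
'mat': 4 postings
'leaf': 13 postings
'tree': 13 postings
'moon': 13 postings
'a': 2 postings
'sun': 4 postings
'blue': 5 postings
Total = 4 + 13 + 13 + 13 + 2 + 4 + 5 = 54

54


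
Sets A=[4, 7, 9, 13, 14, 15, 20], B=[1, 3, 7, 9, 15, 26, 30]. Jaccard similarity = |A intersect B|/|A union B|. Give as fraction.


A intersect B = [7, 9, 15]
|A intersect B| = 3
A union B = [1, 3, 4, 7, 9, 13, 14, 15, 20, 26, 30]
|A union B| = 11
Jaccard = 3/11 = 3/11

3/11


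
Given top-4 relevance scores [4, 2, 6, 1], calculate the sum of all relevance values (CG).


Cumulative Gain = sum of relevance scores
Position 1: rel=4, running sum=4
Position 2: rel=2, running sum=6
Position 3: rel=6, running sum=12
Position 4: rel=1, running sum=13
CG = 13

13


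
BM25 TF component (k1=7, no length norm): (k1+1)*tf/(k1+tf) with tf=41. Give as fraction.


BM25 TF component = (k1+1)*tf / (k1+tf)
k1 = 7, tf = 41
Numerator = (7+1)*41 = 328
Denominator = 7 + 41 = 48
= 328/48 = 41/6

41/6


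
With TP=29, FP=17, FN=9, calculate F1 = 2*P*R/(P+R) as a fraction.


F1 = 2 * P * R / (P + R)
P = TP/(TP+FP) = 29/46 = 29/46
R = TP/(TP+FN) = 29/38 = 29/38
2 * P * R = 2 * 29/46 * 29/38 = 841/874
P + R = 29/46 + 29/38 = 609/437
F1 = 841/874 / 609/437 = 29/42

29/42


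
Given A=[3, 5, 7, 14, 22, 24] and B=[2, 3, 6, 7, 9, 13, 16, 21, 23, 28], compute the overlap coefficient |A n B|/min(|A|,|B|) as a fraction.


A intersect B = [3, 7]
|A intersect B| = 2
min(|A|, |B|) = min(6, 10) = 6
Overlap = 2 / 6 = 1/3

1/3


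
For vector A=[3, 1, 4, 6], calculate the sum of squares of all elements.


|A|^2 = sum of squared components
A[0]^2 = 3^2 = 9
A[1]^2 = 1^2 = 1
A[2]^2 = 4^2 = 16
A[3]^2 = 6^2 = 36
Sum = 9 + 1 + 16 + 36 = 62

62


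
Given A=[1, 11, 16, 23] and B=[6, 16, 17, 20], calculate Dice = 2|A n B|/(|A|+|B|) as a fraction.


A intersect B = [16]
|A intersect B| = 1
|A| = 4, |B| = 4
Dice = 2*1 / (4+4)
= 2 / 8 = 1/4

1/4


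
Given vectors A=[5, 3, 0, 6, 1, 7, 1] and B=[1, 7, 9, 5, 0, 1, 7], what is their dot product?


Dot product = sum of element-wise products
A[0]*B[0] = 5*1 = 5
A[1]*B[1] = 3*7 = 21
A[2]*B[2] = 0*9 = 0
A[3]*B[3] = 6*5 = 30
A[4]*B[4] = 1*0 = 0
A[5]*B[5] = 7*1 = 7
A[6]*B[6] = 1*7 = 7
Sum = 5 + 21 + 0 + 30 + 0 + 7 + 7 = 70

70


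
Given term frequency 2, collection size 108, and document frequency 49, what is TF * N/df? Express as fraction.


TF * (N/df)
= 2 * (108/49)
= 2 * 108/49
= 216/49

216/49


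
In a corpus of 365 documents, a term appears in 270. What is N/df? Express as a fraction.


IDF ratio = N / df
= 365 / 270
= 73/54

73/54


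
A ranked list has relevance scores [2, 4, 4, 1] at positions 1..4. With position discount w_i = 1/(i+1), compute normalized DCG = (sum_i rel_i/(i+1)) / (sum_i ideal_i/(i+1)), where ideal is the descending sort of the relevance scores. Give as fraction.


Position discount weights w_i = 1/(i+1) for i=1..4:
Weights = [1/2, 1/3, 1/4, 1/5]
Actual relevance: [2, 4, 4, 1]
DCG = 2/2 + 4/3 + 4/4 + 1/5 = 53/15
Ideal relevance (sorted desc): [4, 4, 2, 1]
Ideal DCG = 4/2 + 4/3 + 2/4 + 1/5 = 121/30
nDCG = DCG / ideal_DCG = 53/15 / 121/30 = 106/121

106/121


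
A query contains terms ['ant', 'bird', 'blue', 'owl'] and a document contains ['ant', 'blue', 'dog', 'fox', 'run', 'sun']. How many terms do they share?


Query terms: ['ant', 'bird', 'blue', 'owl']
Document terms: ['ant', 'blue', 'dog', 'fox', 'run', 'sun']
Common terms: ['ant', 'blue']
Overlap count = 2

2


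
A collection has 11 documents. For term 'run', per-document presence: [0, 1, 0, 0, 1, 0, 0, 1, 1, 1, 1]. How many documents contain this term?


Checking each document for 'run':
Doc 1: absent
Doc 2: present
Doc 3: absent
Doc 4: absent
Doc 5: present
Doc 6: absent
Doc 7: absent
Doc 8: present
Doc 9: present
Doc 10: present
Doc 11: present
df = sum of presences = 0 + 1 + 0 + 0 + 1 + 0 + 0 + 1 + 1 + 1 + 1 = 6

6


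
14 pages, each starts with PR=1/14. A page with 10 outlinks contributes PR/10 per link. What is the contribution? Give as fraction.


Initial PR = 1/14 = 1/14
Outlinks = 10
Contribution per link = PR / outlinks
= 1/14 / 10
= 1/140

1/140


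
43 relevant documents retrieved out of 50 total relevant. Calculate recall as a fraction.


Recall = retrieved_relevant / total_relevant
= 43 / 50
= 43 / (43 + 7)
= 43/50

43/50


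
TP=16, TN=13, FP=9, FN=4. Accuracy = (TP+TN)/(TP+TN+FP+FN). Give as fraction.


Accuracy = (TP + TN) / (TP + TN + FP + FN)
TP + TN = 16 + 13 = 29
Total = 16 + 13 + 9 + 4 = 42
Accuracy = 29 / 42 = 29/42

29/42


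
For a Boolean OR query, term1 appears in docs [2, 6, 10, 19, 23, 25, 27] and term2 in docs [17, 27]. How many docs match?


Boolean OR: find union of posting lists
term1 docs: [2, 6, 10, 19, 23, 25, 27]
term2 docs: [17, 27]
Union: [2, 6, 10, 17, 19, 23, 25, 27]
|union| = 8

8


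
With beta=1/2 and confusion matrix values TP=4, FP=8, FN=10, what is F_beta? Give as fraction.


P = TP/(TP+FP) = 4/12 = 1/3
R = TP/(TP+FN) = 4/14 = 2/7
beta^2 = 1/2^2 = 1/4
(1 + beta^2) = 5/4
Numerator = (1+beta^2)*P*R = 5/42
Denominator = beta^2*P + R = 1/12 + 2/7 = 31/84
F_beta = 10/31

10/31


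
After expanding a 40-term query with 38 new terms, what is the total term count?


Original terms: 40
Expansion terms: 38
Total = 40 + 38 = 78

78


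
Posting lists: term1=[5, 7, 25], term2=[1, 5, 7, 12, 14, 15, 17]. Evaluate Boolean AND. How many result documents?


Boolean AND: find intersection of posting lists
term1 docs: [5, 7, 25]
term2 docs: [1, 5, 7, 12, 14, 15, 17]
Intersection: [5, 7]
|intersection| = 2

2


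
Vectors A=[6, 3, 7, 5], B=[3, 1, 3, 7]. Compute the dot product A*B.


Dot product = sum of element-wise products
A[0]*B[0] = 6*3 = 18
A[1]*B[1] = 3*1 = 3
A[2]*B[2] = 7*3 = 21
A[3]*B[3] = 5*7 = 35
Sum = 18 + 3 + 21 + 35 = 77

77


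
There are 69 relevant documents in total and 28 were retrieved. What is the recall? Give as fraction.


Recall = retrieved_relevant / total_relevant
= 28 / 69
= 28 / (28 + 41)
= 28/69

28/69


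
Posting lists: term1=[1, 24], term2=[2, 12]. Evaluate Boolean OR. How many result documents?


Boolean OR: find union of posting lists
term1 docs: [1, 24]
term2 docs: [2, 12]
Union: [1, 2, 12, 24]
|union| = 4

4


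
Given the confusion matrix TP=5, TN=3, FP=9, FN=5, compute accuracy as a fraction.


Accuracy = (TP + TN) / (TP + TN + FP + FN)
TP + TN = 5 + 3 = 8
Total = 5 + 3 + 9 + 5 = 22
Accuracy = 8 / 22 = 4/11

4/11


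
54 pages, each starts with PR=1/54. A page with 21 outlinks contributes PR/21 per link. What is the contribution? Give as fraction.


Initial PR = 1/54 = 1/54
Outlinks = 21
Contribution per link = PR / outlinks
= 1/54 / 21
= 1/1134

1/1134


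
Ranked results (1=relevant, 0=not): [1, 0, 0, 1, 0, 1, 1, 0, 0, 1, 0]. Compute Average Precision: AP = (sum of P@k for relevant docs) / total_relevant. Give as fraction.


Computing P@k for each relevant position:
Position 1: relevant, P@1 = 1/1 = 1
Position 2: not relevant
Position 3: not relevant
Position 4: relevant, P@4 = 2/4 = 1/2
Position 5: not relevant
Position 6: relevant, P@6 = 3/6 = 1/2
Position 7: relevant, P@7 = 4/7 = 4/7
Position 8: not relevant
Position 9: not relevant
Position 10: relevant, P@10 = 5/10 = 1/2
Position 11: not relevant
Sum of P@k = 1 + 1/2 + 1/2 + 4/7 + 1/2 = 43/14
AP = 43/14 / 5 = 43/70

43/70


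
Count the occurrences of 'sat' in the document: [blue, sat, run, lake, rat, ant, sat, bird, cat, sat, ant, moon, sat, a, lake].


Document has 15 words
Scanning for 'sat':
Found at positions: [1, 6, 9, 12]
Count = 4

4


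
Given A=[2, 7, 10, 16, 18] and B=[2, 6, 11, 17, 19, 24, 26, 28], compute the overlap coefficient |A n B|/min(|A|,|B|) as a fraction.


A intersect B = [2]
|A intersect B| = 1
min(|A|, |B|) = min(5, 8) = 5
Overlap = 1 / 5 = 1/5

1/5


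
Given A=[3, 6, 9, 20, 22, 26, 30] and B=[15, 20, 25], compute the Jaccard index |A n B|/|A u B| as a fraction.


A intersect B = [20]
|A intersect B| = 1
A union B = [3, 6, 9, 15, 20, 22, 25, 26, 30]
|A union B| = 9
Jaccard = 1/9 = 1/9

1/9


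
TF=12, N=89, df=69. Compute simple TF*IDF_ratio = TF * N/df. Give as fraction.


TF * (N/df)
= 12 * (89/69)
= 12 * 89/69
= 356/23

356/23


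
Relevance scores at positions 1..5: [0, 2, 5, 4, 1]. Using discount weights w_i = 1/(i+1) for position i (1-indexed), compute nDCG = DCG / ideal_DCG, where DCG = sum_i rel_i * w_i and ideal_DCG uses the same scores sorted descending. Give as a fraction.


Position discount weights w_i = 1/(i+1) for i=1..5:
Weights = [1/2, 1/3, 1/4, 1/5, 1/6]
Actual relevance: [0, 2, 5, 4, 1]
DCG = 0/2 + 2/3 + 5/4 + 4/5 + 1/6 = 173/60
Ideal relevance (sorted desc): [5, 4, 2, 1, 0]
Ideal DCG = 5/2 + 4/3 + 2/4 + 1/5 + 0/6 = 68/15
nDCG = DCG / ideal_DCG = 173/60 / 68/15 = 173/272

173/272


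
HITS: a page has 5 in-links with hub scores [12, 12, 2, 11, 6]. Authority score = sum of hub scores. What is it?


Authority = sum of hub scores of in-linkers
In-link 1: hub score = 12
In-link 2: hub score = 12
In-link 3: hub score = 2
In-link 4: hub score = 11
In-link 5: hub score = 6
Authority = 12 + 12 + 2 + 11 + 6 = 43

43


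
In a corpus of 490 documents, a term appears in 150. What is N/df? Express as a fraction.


IDF ratio = N / df
= 490 / 150
= 49/15

49/15


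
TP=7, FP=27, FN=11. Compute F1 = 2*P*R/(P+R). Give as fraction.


F1 = 2 * P * R / (P + R)
P = TP/(TP+FP) = 7/34 = 7/34
R = TP/(TP+FN) = 7/18 = 7/18
2 * P * R = 2 * 7/34 * 7/18 = 49/306
P + R = 7/34 + 7/18 = 91/153
F1 = 49/306 / 91/153 = 7/26

7/26


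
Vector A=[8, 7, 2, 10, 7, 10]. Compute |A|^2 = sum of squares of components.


|A|^2 = sum of squared components
A[0]^2 = 8^2 = 64
A[1]^2 = 7^2 = 49
A[2]^2 = 2^2 = 4
A[3]^2 = 10^2 = 100
A[4]^2 = 7^2 = 49
A[5]^2 = 10^2 = 100
Sum = 64 + 49 + 4 + 100 + 49 + 100 = 366

366


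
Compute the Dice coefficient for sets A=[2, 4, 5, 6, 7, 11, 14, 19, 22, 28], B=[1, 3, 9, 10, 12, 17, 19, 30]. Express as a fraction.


A intersect B = [19]
|A intersect B| = 1
|A| = 10, |B| = 8
Dice = 2*1 / (10+8)
= 2 / 18 = 1/9

1/9


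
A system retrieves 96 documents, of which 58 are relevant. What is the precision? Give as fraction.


Precision = relevant_retrieved / total_retrieved
= 58 / 96
= 58 / (58 + 38)
= 29/48

29/48


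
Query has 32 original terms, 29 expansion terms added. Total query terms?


Original terms: 32
Expansion terms: 29
Total = 32 + 29 = 61

61


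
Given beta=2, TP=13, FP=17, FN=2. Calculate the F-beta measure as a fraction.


P = TP/(TP+FP) = 13/30 = 13/30
R = TP/(TP+FN) = 13/15 = 13/15
beta^2 = 2^2 = 4
(1 + beta^2) = 5
Numerator = (1+beta^2)*P*R = 169/90
Denominator = beta^2*P + R = 26/15 + 13/15 = 13/5
F_beta = 13/18

13/18


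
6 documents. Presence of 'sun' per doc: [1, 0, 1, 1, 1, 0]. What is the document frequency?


Checking each document for 'sun':
Doc 1: present
Doc 2: absent
Doc 3: present
Doc 4: present
Doc 5: present
Doc 6: absent
df = sum of presences = 1 + 0 + 1 + 1 + 1 + 0 = 4

4


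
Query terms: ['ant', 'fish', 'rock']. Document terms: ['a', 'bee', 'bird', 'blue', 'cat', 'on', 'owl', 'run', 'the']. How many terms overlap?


Query terms: ['ant', 'fish', 'rock']
Document terms: ['a', 'bee', 'bird', 'blue', 'cat', 'on', 'owl', 'run', 'the']
Common terms: []
Overlap count = 0

0


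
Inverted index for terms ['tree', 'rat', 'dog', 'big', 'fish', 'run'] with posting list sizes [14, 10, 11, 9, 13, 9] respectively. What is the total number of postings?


Summing posting list sizes:
'tree': 14 postings
'rat': 10 postings
'dog': 11 postings
'big': 9 postings
'fish': 13 postings
'run': 9 postings
Total = 14 + 10 + 11 + 9 + 13 + 9 = 66

66


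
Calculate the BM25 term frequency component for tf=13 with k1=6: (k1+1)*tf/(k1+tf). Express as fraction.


BM25 TF component = (k1+1)*tf / (k1+tf)
k1 = 6, tf = 13
Numerator = (6+1)*13 = 91
Denominator = 6 + 13 = 19
= 91/19 = 91/19

91/19


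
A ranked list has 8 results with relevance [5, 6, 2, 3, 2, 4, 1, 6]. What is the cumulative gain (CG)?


Cumulative Gain = sum of relevance scores
Position 1: rel=5, running sum=5
Position 2: rel=6, running sum=11
Position 3: rel=2, running sum=13
Position 4: rel=3, running sum=16
Position 5: rel=2, running sum=18
Position 6: rel=4, running sum=22
Position 7: rel=1, running sum=23
Position 8: rel=6, running sum=29
CG = 29

29


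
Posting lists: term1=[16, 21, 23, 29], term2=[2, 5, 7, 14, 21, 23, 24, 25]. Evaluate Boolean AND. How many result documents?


Boolean AND: find intersection of posting lists
term1 docs: [16, 21, 23, 29]
term2 docs: [2, 5, 7, 14, 21, 23, 24, 25]
Intersection: [21, 23]
|intersection| = 2

2


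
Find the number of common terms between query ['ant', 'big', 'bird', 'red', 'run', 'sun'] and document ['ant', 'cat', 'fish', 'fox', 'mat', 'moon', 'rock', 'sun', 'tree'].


Query terms: ['ant', 'big', 'bird', 'red', 'run', 'sun']
Document terms: ['ant', 'cat', 'fish', 'fox', 'mat', 'moon', 'rock', 'sun', 'tree']
Common terms: ['ant', 'sun']
Overlap count = 2

2


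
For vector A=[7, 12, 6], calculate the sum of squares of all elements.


|A|^2 = sum of squared components
A[0]^2 = 7^2 = 49
A[1]^2 = 12^2 = 144
A[2]^2 = 6^2 = 36
Sum = 49 + 144 + 36 = 229

229


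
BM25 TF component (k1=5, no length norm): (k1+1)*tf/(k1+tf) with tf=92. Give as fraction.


BM25 TF component = (k1+1)*tf / (k1+tf)
k1 = 5, tf = 92
Numerator = (5+1)*92 = 552
Denominator = 5 + 92 = 97
= 552/97 = 552/97

552/97


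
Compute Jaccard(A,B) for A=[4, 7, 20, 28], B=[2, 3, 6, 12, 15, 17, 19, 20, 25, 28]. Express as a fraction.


A intersect B = [20, 28]
|A intersect B| = 2
A union B = [2, 3, 4, 6, 7, 12, 15, 17, 19, 20, 25, 28]
|A union B| = 12
Jaccard = 2/12 = 1/6

1/6


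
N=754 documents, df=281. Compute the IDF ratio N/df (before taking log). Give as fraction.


IDF ratio = N / df
= 754 / 281
= 754/281

754/281


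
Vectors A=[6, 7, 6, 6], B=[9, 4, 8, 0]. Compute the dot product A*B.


Dot product = sum of element-wise products
A[0]*B[0] = 6*9 = 54
A[1]*B[1] = 7*4 = 28
A[2]*B[2] = 6*8 = 48
A[3]*B[3] = 6*0 = 0
Sum = 54 + 28 + 48 + 0 = 130

130


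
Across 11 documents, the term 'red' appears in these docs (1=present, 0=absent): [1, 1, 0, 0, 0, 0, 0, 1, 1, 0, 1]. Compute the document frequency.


Checking each document for 'red':
Doc 1: present
Doc 2: present
Doc 3: absent
Doc 4: absent
Doc 5: absent
Doc 6: absent
Doc 7: absent
Doc 8: present
Doc 9: present
Doc 10: absent
Doc 11: present
df = sum of presences = 1 + 1 + 0 + 0 + 0 + 0 + 0 + 1 + 1 + 0 + 1 = 5

5


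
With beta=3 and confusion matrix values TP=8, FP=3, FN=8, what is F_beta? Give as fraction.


P = TP/(TP+FP) = 8/11 = 8/11
R = TP/(TP+FN) = 8/16 = 1/2
beta^2 = 3^2 = 9
(1 + beta^2) = 10
Numerator = (1+beta^2)*P*R = 40/11
Denominator = beta^2*P + R = 72/11 + 1/2 = 155/22
F_beta = 16/31

16/31


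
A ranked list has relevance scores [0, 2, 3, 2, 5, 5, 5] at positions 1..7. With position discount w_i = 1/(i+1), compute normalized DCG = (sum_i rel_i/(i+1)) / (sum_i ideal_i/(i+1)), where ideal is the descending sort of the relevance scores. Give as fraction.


Position discount weights w_i = 1/(i+1) for i=1..7:
Weights = [1/2, 1/3, 1/4, 1/5, 1/6, 1/7, 1/8]
Actual relevance: [0, 2, 3, 2, 5, 5, 5]
DCG = 0/2 + 2/3 + 3/4 + 2/5 + 5/6 + 5/7 + 5/8 = 1117/280
Ideal relevance (sorted desc): [5, 5, 5, 3, 2, 2, 0]
Ideal DCG = 5/2 + 5/3 + 5/4 + 3/5 + 2/6 + 2/7 + 0/8 = 929/140
nDCG = DCG / ideal_DCG = 1117/280 / 929/140 = 1117/1858

1117/1858


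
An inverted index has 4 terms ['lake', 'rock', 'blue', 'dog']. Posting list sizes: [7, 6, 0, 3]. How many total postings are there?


Summing posting list sizes:
'lake': 7 postings
'rock': 6 postings
'blue': 0 postings
'dog': 3 postings
Total = 7 + 6 + 0 + 3 = 16

16


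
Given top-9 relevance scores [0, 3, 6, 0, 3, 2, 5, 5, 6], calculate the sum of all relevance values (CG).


Cumulative Gain = sum of relevance scores
Position 1: rel=0, running sum=0
Position 2: rel=3, running sum=3
Position 3: rel=6, running sum=9
Position 4: rel=0, running sum=9
Position 5: rel=3, running sum=12
Position 6: rel=2, running sum=14
Position 7: rel=5, running sum=19
Position 8: rel=5, running sum=24
Position 9: rel=6, running sum=30
CG = 30

30


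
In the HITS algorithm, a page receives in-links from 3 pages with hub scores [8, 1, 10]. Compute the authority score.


Authority = sum of hub scores of in-linkers
In-link 1: hub score = 8
In-link 2: hub score = 1
In-link 3: hub score = 10
Authority = 8 + 1 + 10 = 19

19


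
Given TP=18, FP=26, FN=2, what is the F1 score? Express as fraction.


F1 = 2 * P * R / (P + R)
P = TP/(TP+FP) = 18/44 = 9/22
R = TP/(TP+FN) = 18/20 = 9/10
2 * P * R = 2 * 9/22 * 9/10 = 81/110
P + R = 9/22 + 9/10 = 72/55
F1 = 81/110 / 72/55 = 9/16

9/16


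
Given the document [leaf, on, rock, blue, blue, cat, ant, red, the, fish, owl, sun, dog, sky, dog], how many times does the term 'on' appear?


Document has 15 words
Scanning for 'on':
Found at positions: [1]
Count = 1

1


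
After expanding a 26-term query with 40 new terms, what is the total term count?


Original terms: 26
Expansion terms: 40
Total = 26 + 40 = 66

66


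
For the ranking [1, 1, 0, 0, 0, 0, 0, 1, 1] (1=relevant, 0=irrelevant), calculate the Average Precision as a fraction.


Computing P@k for each relevant position:
Position 1: relevant, P@1 = 1/1 = 1
Position 2: relevant, P@2 = 2/2 = 1
Position 3: not relevant
Position 4: not relevant
Position 5: not relevant
Position 6: not relevant
Position 7: not relevant
Position 8: relevant, P@8 = 3/8 = 3/8
Position 9: relevant, P@9 = 4/9 = 4/9
Sum of P@k = 1 + 1 + 3/8 + 4/9 = 203/72
AP = 203/72 / 4 = 203/288

203/288


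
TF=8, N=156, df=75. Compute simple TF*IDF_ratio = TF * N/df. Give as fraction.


TF * (N/df)
= 8 * (156/75)
= 8 * 52/25
= 416/25

416/25


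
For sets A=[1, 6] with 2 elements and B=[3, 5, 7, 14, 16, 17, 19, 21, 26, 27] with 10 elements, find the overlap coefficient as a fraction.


A intersect B = []
|A intersect B| = 0
min(|A|, |B|) = min(2, 10) = 2
Overlap = 0 / 2 = 0

0


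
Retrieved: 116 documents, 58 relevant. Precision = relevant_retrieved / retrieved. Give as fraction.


Precision = relevant_retrieved / total_retrieved
= 58 / 116
= 58 / (58 + 58)
= 1/2

1/2


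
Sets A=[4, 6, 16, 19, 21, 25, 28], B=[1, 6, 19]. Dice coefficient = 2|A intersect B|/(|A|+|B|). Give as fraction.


A intersect B = [6, 19]
|A intersect B| = 2
|A| = 7, |B| = 3
Dice = 2*2 / (7+3)
= 4 / 10 = 2/5

2/5


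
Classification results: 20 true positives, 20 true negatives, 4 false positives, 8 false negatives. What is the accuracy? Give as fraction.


Accuracy = (TP + TN) / (TP + TN + FP + FN)
TP + TN = 20 + 20 = 40
Total = 20 + 20 + 4 + 8 = 52
Accuracy = 40 / 52 = 10/13

10/13


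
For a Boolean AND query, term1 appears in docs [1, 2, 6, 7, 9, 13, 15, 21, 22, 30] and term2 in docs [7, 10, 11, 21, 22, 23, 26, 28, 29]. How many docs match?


Boolean AND: find intersection of posting lists
term1 docs: [1, 2, 6, 7, 9, 13, 15, 21, 22, 30]
term2 docs: [7, 10, 11, 21, 22, 23, 26, 28, 29]
Intersection: [7, 21, 22]
|intersection| = 3

3


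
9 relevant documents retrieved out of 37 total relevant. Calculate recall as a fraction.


Recall = retrieved_relevant / total_relevant
= 9 / 37
= 9 / (9 + 28)
= 9/37

9/37


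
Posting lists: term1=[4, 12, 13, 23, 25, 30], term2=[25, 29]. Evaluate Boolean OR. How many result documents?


Boolean OR: find union of posting lists
term1 docs: [4, 12, 13, 23, 25, 30]
term2 docs: [25, 29]
Union: [4, 12, 13, 23, 25, 29, 30]
|union| = 7

7
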